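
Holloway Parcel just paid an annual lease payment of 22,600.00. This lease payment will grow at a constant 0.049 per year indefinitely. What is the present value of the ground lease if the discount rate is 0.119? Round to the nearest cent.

338677.14

D₁ = D₀ × (1 + g) = 22,600.00 × 1.049 = 23,707.4000
Growing perpetuity: P = D₁ / (r − g) = 23,707.4000 / (0.119 − 0.049) = 338,677.14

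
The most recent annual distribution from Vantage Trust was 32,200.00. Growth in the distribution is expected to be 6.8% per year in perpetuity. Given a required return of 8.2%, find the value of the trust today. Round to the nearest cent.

2456400.00

D₁ = D₀ × (1 + g) = 32,200.00 × 1.068 = 34,389.6000
Growing perpetuity: P = D₁ / (r − g) = 34,389.6000 / (0.082 − 0.068) = 2,456,400.00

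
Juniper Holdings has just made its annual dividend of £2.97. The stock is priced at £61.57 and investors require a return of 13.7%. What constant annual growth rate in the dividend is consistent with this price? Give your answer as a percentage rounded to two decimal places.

P = D₀(1+g)/(r−g) ⇒ P(r−g) = D₀(1+g) ⇒ g(P+D₀) = P·r − D₀
g = (P·r − D₀)/(P + D₀) = (£61.57×0.137 − £2.97) / (£61.57 + £2.97) = 0.084678

8.47%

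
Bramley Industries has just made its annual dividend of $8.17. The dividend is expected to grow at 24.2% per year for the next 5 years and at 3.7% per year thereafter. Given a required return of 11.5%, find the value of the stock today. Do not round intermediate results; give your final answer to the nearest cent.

$243.39

D_1 = 10.14714
D_2 = 12.60275
D_3 = 15.65261
D_4 = 19.44055
D_5 = 24.14516
Terminal value at year 5: TV = D_5×(1+g_2)/(r−g_2) = 25.03853/0.078 = 321.00677
P_0 = D_1/(1+r)^1 + D_2/(1+r)^2 + D_3/(1+r)^3 + D_4/(1+r)^4 + D_5/(1+r)^5 + TV/(1+r)^5
    = 9.10057 + 10.13714 + 11.29178 + 12.57792 + 14.01057 + 186.26869 = 243.38667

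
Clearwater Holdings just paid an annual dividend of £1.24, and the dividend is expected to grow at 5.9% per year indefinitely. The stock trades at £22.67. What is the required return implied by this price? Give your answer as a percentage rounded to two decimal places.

D₁ = £1.24 × 1.059 = £1.3132
P = D₁/(r − g) ⇒ r = D₁/P + g = £1.3132/£22.67 + 0.059 = 0.057925 + 0.059 = 0.116925

11.69%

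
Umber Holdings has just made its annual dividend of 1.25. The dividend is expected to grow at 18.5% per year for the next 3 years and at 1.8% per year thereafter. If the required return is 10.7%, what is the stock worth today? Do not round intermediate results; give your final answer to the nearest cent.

D_1 = 1.48125
D_2 = 1.75528
D_3 = 2.08001
Terminal value at year 3: TV = D_3×(1+g_2)/(r−g_2) = 2.11745/0.089 = 23.79156
P_0 = D_1/(1+r)^1 + D_2/(1+r)^2 + D_3/(1+r)^3 + TV/(1+r)^3
    = 1.33808 + 1.43236 + 1.53328 + 17.53800 = 21.84171

21.84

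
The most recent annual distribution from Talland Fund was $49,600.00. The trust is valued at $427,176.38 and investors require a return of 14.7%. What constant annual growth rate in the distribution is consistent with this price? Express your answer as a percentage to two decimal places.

2.77%

P = D₀(1+g)/(r−g) ⇒ P(r−g) = D₀(1+g) ⇒ g(P+D₀) = P·r − D₀
g = (P·r − D₀)/(P + D₀) = ($427,176.38×0.147 − $49,600.00) / ($427,176.38 + $49,600.00) = 0.027675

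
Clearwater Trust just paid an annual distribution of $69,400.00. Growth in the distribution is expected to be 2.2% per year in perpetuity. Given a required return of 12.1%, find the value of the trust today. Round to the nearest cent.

D₁ = D₀ × (1 + g) = $69,400.00 × 1.022 = $70,926.8000
Growing perpetuity: P = D₁ / (r − g) = $70,926.8000 / (0.121 − 0.022) = $716,432.32

$716432.32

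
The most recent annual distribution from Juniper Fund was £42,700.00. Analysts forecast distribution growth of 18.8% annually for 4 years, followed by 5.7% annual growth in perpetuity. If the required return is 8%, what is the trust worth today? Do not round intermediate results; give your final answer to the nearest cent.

D_1 = 50727.60000
D_2 = 60264.38880
D_3 = 71594.09389
D_4 = 85053.78355
Terminal value at year 4: TV = D_4×(1+g_2)/(r−g_2) = 89901.84921/0.023 = 3908776.05255
P_0 = D_1/(1+r)^1 + D_2/(1+r)^2 + D_3/(1+r)^3 + D_4/(1+r)^4 + TV/(1+r)^4
    = 46970.00000 + 51667.00000 + 56833.70000 + 62517.07000 + 2873067.08652 = 3091054.85652

£3091054.86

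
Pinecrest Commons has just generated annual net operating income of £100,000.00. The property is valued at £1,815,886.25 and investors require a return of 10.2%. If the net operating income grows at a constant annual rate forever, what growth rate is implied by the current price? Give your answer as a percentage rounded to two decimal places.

4.45%

P = D₀(1+g)/(r−g) ⇒ P(r−g) = D₀(1+g) ⇒ g(P+D₀) = P·r − D₀
g = (P·r − D₀)/(P + D₀) = (£1,815,886.25×0.102 − £100,000.00) / (£1,815,886.25 + £100,000.00) = 0.044481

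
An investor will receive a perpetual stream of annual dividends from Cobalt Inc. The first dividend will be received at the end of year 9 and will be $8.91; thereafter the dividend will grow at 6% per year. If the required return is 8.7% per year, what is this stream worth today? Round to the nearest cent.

$169.31

Value at end of year 8: C₁ / (r − g) = $8.91 / (0.087 − 0.06) = $330.0000
Discount to today: PV = $330.0000 / (1 + 0.087)^8 = $330.0000 / 1.949110 = $169.31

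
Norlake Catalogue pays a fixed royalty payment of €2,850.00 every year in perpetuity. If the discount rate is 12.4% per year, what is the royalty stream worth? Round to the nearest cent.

Level perpetuity: PV = C / r = €2,850.00 / 0.124 = €22,983.87

€22983.87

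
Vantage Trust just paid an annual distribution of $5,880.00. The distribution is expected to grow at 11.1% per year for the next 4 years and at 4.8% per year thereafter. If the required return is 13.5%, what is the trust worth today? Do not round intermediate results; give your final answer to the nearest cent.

D_1 = 6532.68000
D_2 = 7257.80748
D_3 = 8063.42411
D_4 = 8958.46419
Terminal value at year 4: TV = D_4×(1+g_2)/(r−g_2) = 9388.47047/0.087 = 107913.45365
P_0 = D_1/(1+r)^1 + D_2/(1+r)^2 + D_3/(1+r)^3 + D_4/(1+r)^4 + TV/(1+r)^4
    = 5755.66520 + 5633.95950 + 5514.82732 + 5398.21423 + 65026.76452 = 87329.43077

$87329.43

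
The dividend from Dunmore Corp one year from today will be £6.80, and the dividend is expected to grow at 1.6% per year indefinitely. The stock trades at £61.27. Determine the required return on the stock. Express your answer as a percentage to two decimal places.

12.70%

P = D₁/(r − g) ⇒ r = D₁/P + g = £6.8000/£61.27 + 0.016 = 0.110984 + 0.016 = 0.126984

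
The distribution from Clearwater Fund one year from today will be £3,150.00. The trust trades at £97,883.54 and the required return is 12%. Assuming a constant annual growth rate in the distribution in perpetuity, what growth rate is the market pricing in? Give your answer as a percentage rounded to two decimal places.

P = D₁/(r−g) ⇒ g = r − D₁/P = 0.12 − £3,150.00/£97,883.54 = 0.087819

8.78%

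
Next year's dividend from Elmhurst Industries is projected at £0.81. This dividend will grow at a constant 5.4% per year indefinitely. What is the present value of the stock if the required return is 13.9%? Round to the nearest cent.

Growing perpetuity: P = D₁ / (r − g) = £0.8100 / (0.139 − 0.054) = £9.53

£9.53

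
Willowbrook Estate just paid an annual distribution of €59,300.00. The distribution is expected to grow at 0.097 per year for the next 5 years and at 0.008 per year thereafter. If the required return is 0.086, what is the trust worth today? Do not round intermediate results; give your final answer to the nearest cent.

D_1 = 65052.10000
D_2 = 71362.15370
D_3 = 78284.28261
D_4 = 85877.85802
D_5 = 94208.01025
Terminal value at year 5: TV = D_5×(1+g_2)/(r−g_2) = 94961.67433/0.078 = 1217457.36323
P_0 = D_1/(1+r)^1 + D_2/(1+r)^2 + D_3/(1+r)^3 + D_4/(1+r)^4 + D_5/(1+r)^5 + TV/(1+r)^5
    = 59900.64457 + 60507.37301 + 61120.24696 + 61739.32865 + 62364.68096 + 805943.56936 = 1111575.84350

€1111575.84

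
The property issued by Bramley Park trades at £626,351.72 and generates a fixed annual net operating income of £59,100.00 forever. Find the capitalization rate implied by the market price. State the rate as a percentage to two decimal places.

P = C/r ⇒ r = C/P = £59,100.00/£626,351.72 = 0.094356

9.44%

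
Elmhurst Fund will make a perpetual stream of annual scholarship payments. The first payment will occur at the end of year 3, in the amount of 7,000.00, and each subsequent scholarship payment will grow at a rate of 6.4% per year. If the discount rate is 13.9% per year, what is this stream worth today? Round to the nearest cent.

71943.13

Value at end of year 2: C₁ / (r − g) = 7,000.00 / (0.139 − 0.064) = 93,333.3333
Discount to today: PV = 93,333.3333 / (1 + 0.139)^2 = 93,333.3333 / 1.297321 = 71,943.13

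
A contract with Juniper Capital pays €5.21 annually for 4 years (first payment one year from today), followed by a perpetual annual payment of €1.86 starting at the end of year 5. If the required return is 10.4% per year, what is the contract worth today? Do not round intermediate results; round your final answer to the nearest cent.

PV of 4-year annuity: €5.21 × [1 − (1+0.104)^−4] / 0.104 = 16.37301
Perpetuity value at year 4: €1.86 / 0.104 = 17.88462
PV of perpetuity: 17.88462 / (1+0.104)^4 = 12.03936
Total PV = 16.37301 + 12.03936 = 28.41236

€28.41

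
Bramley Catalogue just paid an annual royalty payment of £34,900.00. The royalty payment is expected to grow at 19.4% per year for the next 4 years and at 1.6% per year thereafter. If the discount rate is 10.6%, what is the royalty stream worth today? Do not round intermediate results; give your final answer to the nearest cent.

D_1 = 41670.60000
D_2 = 49754.69640
D_3 = 59407.10750
D_4 = 70932.08636
Terminal value at year 4: TV = D_4×(1+g_2)/(r−g_2) = 72066.99974/0.09 = 800744.44154
P_0 = D_1/(1+r)^1 + D_2/(1+r)^2 + D_3/(1+r)^3 + D_4/(1+r)^4 + TV/(1+r)^4
    = 37676.85353 + 40674.65019 + 43910.96955 + 47404.78992 + 535147.40617 = 704814.66936

£704814.67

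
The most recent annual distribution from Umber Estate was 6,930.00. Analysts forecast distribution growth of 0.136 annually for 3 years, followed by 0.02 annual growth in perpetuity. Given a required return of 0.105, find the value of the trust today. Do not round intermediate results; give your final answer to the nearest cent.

112335.64

D_1 = 7872.48000
D_2 = 8943.13728
D_3 = 10159.40395
Terminal value at year 3: TV = D_3×(1+g_2)/(r−g_2) = 10362.59203/0.085 = 121912.84740
P_0 = D_1/(1+r)^1 + D_2/(1+r)^2 + D_3/(1+r)^3 + TV/(1+r)^3
    = 7124.41629 + 7324.28679 + 7529.76452 + 90357.17425 = 112335.64185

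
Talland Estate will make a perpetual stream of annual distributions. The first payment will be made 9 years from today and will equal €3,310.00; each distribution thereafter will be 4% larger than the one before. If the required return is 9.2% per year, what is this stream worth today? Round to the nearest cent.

Value at end of year 8: C₁ / (r − g) = €3,310.00 / (0.092 − 0.04) = €63,653.8462
Discount to today: PV = €63,653.8462 / (1 + 0.092)^8 = €63,653.8462 / 2.022000 = €31,480.64

€31480.64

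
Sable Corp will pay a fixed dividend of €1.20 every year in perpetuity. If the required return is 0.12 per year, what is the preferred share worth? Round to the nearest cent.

€10.00

Level perpetuity: PV = C / r = €1.20 / 0.12 = €10.00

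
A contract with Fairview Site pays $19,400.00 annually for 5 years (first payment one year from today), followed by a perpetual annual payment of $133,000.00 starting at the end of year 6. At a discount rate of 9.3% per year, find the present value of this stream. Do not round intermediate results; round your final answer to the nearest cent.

$991661.31

PV of 5-year annuity: $19,400.00 × [1 − (1+0.093)^−5] / 0.093 = 74875.49855
Perpetuity value at year 5: $133,000.00 / 0.093 = 1430107.52688
PV of perpetuity: 1430107.52688 / (1+0.093)^5 = 916785.80999
Total PV = 74875.49855 + 916785.80999 = 991661.30854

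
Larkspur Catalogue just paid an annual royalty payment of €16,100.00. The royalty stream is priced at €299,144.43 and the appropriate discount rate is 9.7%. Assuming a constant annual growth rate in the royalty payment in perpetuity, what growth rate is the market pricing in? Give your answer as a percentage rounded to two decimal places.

4.10%

P = D₀(1+g)/(r−g) ⇒ P(r−g) = D₀(1+g) ⇒ g(P+D₀) = P·r − D₀
g = (P·r − D₀)/(P + D₀) = (€299,144.43×0.097 − €16,100.00) / (€299,144.43 + €16,100.00) = 0.040975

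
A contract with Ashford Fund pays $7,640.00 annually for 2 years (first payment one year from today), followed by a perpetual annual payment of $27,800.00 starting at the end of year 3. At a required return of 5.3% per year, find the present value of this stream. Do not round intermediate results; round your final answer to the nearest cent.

$487201.33

PV of 2-year annuity: $7,640.00 × [1 − (1+0.053)^−2] / 0.053 = 14145.73655
Perpetuity value at year 2: $27,800.00 / 0.053 = 524528.30189
PV of perpetuity: 524528.30189 / (1+0.053)^2 = 473055.59559
Total PV = 14145.73655 + 473055.59559 = 487201.33214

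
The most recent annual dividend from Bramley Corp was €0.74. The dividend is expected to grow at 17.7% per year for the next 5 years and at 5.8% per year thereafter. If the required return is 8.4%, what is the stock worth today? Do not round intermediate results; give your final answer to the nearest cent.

D_1 = 0.87098
D_2 = 1.02514
D_3 = 1.20659
D_4 = 1.42016
D_5 = 1.67153
Terminal value at year 5: TV = D_5×(1+g_2)/(r−g_2) = 1.76848/0.026 = 68.01839
P_0 = D_1/(1+r)^1 + D_2/(1+r)^2 + D_3/(1+r)^3 + D_4/(1+r)^4 + D_5/(1+r)^5 + TV/(1+r)^5
    = 0.80349 + 0.87242 + 0.94727 + 1.02854 + 1.11678 + 45.44435 = 50.21285

€50.21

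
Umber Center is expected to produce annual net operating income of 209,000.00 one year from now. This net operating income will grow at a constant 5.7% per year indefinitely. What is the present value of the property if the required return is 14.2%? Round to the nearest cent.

Growing perpetuity: P = D₁ / (r − g) = 209,000.0000 / (0.142 − 0.057) = 2,458,823.53

2458823.53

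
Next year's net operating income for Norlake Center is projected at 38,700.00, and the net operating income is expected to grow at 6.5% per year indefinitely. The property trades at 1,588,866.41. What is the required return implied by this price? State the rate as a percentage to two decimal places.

P = D₁/(r − g) ⇒ r = D₁/P + g = 38,700.0000/1,588,866.41 + 0.065 = 0.024357 + 0.065 = 0.089357

8.94%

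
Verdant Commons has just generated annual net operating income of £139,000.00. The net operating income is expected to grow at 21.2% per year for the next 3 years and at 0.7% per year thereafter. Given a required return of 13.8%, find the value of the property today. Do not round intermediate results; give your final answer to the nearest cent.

D_1 = 168468.00000
D_2 = 204183.21600
D_3 = 247470.05779
Terminal value at year 3: TV = D_3×(1+g_2)/(r−g_2) = 249202.34820/0.131 = 1902308.00150
P_0 = D_1/(1+r)^1 + D_2/(1+r)^2 + D_3/(1+r)^3 + TV/(1+r)^3
    = 148038.66432 + 157665.08011 + 167917.46669 + 1290785.41185 = 1764406.62296

£1764406.62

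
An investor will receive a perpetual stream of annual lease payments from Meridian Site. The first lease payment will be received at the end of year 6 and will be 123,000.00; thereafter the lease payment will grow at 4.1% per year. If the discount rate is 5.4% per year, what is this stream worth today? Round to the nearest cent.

7273755.60

Value at end of year 5: C₁ / (r − g) = 123,000.00 / (0.054 − 0.041) = 9,461,538.4615
Discount to today: PV = 9,461,538.4615 / (1 + 0.054)^5 = 9,461,538.4615 / 1.300778 = 7,273,755.60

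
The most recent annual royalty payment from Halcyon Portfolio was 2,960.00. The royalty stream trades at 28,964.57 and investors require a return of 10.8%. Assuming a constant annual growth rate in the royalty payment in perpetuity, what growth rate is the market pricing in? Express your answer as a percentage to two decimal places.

P = D₀(1+g)/(r−g) ⇒ P(r−g) = D₀(1+g) ⇒ g(P+D₀) = P·r − D₀
g = (P·r − D₀)/(P + D₀) = (28,964.57×0.108 − 2,960.00) / (28,964.57 + 2,960.00) = 0.005268

0.53%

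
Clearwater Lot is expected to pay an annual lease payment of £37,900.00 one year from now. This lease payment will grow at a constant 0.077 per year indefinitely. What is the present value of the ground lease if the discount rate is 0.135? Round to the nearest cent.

Growing perpetuity: P = D₁ / (r − g) = £37,900.0000 / (0.135 − 0.077) = £653,448.28

£653448.28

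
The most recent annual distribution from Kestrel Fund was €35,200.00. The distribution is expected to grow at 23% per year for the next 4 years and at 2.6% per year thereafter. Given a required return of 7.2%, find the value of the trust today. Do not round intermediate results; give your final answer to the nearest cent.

D_1 = 43296.00000
D_2 = 53254.08000
D_3 = 65502.51840
D_4 = 80568.09763
Terminal value at year 4: TV = D_4×(1+g_2)/(r−g_2) = 82662.86817/0.046 = 1797018.87327
P_0 = D_1/(1+r)^1 + D_2/(1+r)^2 + D_3/(1+r)^3 + D_4/(1+r)^4 + TV/(1+r)^4
    = 40388.05970 + 46340.77746 + 53170.85473 + 61007.60384 + 1360734.81612 = 1561642.11185

€1561642.11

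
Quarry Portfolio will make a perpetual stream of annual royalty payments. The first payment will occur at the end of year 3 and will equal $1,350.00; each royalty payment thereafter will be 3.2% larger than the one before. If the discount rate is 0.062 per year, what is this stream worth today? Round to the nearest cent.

$39899.13

Value at end of year 2: C₁ / (r − g) = $1,350.00 / (0.062 − 0.032) = $45,000.0000
Discount to today: PV = $45,000.0000 / (1 + 0.062)^2 = $45,000.0000 / 1.127844 = $39,899.13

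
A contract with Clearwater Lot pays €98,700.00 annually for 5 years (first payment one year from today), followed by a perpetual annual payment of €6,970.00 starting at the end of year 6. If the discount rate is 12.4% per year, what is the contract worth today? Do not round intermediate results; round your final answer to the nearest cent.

PV of 5-year annuity: €98,700.00 × [1 − (1+0.124)^−5] / 0.124 = 352293.81117
Perpetuity value at year 5: €6,970.00 / 0.124 = 56209.67742
PV of perpetuity: 56209.67742 / (1+0.124)^5 = 31331.38093
Total PV = 352293.81117 + 31331.38093 = 383625.19210

€383625.19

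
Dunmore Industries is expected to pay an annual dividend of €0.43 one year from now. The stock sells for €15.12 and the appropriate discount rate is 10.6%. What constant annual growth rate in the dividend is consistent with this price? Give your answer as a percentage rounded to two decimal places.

7.76%

P = D₁/(r−g) ⇒ g = r − D₁/P = 0.106 − €0.43/€15.12 = 0.077561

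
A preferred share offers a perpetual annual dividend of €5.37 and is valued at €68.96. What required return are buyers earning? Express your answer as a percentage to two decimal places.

P = C/r ⇒ r = C/P = €5.37/€68.96 = 0.077871

7.79%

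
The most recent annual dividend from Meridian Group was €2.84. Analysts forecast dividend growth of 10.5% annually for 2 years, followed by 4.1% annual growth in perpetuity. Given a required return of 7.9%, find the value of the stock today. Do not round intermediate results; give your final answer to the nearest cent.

€87.48

D_1 = 3.13820
D_2 = 3.46771
Terminal value at year 2: TV = D_2×(1+g_2)/(r−g_2) = 3.60989/0.038 = 94.99703
P_0 = D_1/(1+r)^1 + D_2/(1+r)^2 + TV/(1+r)^2
    = 2.90843 + 2.97852 + 81.59568 = 87.48263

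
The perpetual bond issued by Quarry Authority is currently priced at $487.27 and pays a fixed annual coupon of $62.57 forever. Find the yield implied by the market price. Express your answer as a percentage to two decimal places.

P = C/r ⇒ r = C/P = $62.57/$487.27 = 0.128409

12.84%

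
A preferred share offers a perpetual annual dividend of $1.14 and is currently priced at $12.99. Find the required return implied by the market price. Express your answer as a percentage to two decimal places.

P = C/r ⇒ r = C/P = $1.14/$12.99 = 0.087760

8.78%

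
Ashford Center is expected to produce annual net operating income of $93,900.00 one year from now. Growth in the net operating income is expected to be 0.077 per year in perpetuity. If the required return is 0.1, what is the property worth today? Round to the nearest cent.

Growing perpetuity: P = D₁ / (r − g) = $93,900.0000 / (0.1 − 0.077) = $4,082,608.70

$4082608.70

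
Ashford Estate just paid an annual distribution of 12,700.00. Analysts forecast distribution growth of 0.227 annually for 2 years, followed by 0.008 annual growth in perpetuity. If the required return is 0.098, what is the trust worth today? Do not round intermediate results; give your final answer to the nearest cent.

D_1 = 15582.90000
D_2 = 19120.21830
Terminal value at year 2: TV = D_2×(1+g_2)/(r−g_2) = 19273.18005/0.09 = 214146.44496
P_0 = D_1/(1+r)^1 + D_2/(1+r)^2 + TV/(1+r)^2
    = 14192.07650 + 15859.45161 + 177625.85804 = 207677.38616

207677.39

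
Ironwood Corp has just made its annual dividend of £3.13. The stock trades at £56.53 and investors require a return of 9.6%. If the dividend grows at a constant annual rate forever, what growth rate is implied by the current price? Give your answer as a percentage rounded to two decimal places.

P = D₀(1+g)/(r−g) ⇒ P(r−g) = D₀(1+g) ⇒ g(P+D₀) = P·r − D₀
g = (P·r − D₀)/(P + D₀) = (£56.53×0.096 − £3.13) / (£56.53 + £3.13) = 0.038499

3.85%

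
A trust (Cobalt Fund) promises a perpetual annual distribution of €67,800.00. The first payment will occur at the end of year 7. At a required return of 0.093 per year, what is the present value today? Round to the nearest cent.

€427588.26

Value at end of year 6: C / r = €67,800.00 / 0.093 = €729,032.2581
Discount to today: PV = €729,032.2581 / (1 + 0.093)^6 = €729,032.2581 / 1.704987 = €427,588.26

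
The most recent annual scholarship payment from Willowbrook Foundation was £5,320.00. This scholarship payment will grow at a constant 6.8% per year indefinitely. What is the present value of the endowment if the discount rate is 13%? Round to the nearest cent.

£91641.29

D₁ = D₀ × (1 + g) = £5,320.00 × 1.068 = £5,681.7600
Growing perpetuity: P = D₁ / (r − g) = £5,681.7600 / (0.13 − 0.068) = £91,641.29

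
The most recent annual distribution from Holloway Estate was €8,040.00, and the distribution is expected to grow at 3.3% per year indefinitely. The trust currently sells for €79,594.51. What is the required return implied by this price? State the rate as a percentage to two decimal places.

13.73%

D₁ = €8,040.00 × 1.033 = €8,305.3200
P = D₁/(r − g) ⇒ r = D₁/P + g = €8,305.3200/€79,594.51 + 0.033 = 0.104345 + 0.033 = 0.137345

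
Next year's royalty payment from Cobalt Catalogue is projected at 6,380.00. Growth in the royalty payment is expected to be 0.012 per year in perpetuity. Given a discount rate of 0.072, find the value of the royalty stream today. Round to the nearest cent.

Growing perpetuity: P = D₁ / (r − g) = 6,380.0000 / (0.072 − 0.012) = 106,333.33

106333.33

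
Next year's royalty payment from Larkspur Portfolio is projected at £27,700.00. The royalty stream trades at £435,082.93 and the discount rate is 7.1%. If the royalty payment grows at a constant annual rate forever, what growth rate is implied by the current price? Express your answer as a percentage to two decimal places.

P = D₁/(r−g) ⇒ g = r − D₁/P = 0.071 − £27,700.00/£435,082.93 = 0.007334

0.73%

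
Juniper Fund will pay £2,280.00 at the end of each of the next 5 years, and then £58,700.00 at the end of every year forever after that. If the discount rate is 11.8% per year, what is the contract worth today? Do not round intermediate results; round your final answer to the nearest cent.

PV of 5-year annuity: £2,280.00 × [1 − (1+0.118)^−5] / 0.118 = 8259.77491
Perpetuity value at year 5: £58,700.00 / 0.118 = 497457.62712
PV of perpetuity: 497457.62712 / (1+0.118)^5 = 284804.65029
Total PV = 8259.77491 + 284804.65029 = 293064.42520

£293064.43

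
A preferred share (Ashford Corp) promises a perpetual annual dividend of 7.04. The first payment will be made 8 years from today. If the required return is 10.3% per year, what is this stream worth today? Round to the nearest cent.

34.41

Value at end of year 7: C / r = 7.04 / 0.103 = 68.3495
Discount to today: PV = 68.3495 / (1 + 0.103)^7 = 68.3495 / 1.986226 = 34.41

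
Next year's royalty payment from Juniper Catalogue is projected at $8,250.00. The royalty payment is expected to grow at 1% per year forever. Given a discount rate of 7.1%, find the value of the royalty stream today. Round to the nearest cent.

Growing perpetuity: P = D₁ / (r − g) = $8,250.0000 / (0.071 − 0.01) = $135,245.90

$135245.90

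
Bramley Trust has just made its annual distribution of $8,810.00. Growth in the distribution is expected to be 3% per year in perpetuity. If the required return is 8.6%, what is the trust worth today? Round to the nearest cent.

$162041.07

D₁ = D₀ × (1 + g) = $8,810.00 × 1.03 = $9,074.3000
Growing perpetuity: P = D₁ / (r − g) = $9,074.3000 / (0.086 − 0.03) = $162,041.07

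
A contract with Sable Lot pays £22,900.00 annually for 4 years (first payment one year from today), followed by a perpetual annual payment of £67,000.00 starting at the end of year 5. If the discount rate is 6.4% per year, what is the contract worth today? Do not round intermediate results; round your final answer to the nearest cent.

PV of 4-year annuity: £22,900.00 × [1 − (1+0.064)^−4] / 0.064 = 78629.48277
Perpetuity value at year 4: £67,000.00 / 0.064 = 1046875.00000
PV of perpetuity: 1046875.00000 / (1+0.064)^4 = 816823.67487
Total PV = 78629.48277 + 816823.67487 = 895453.15764

£895453.16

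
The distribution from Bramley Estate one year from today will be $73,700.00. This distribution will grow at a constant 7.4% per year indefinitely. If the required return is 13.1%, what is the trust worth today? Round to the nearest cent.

$1292982.46

Growing perpetuity: P = D₁ / (r − g) = $73,700.0000 / (0.131 − 0.074) = $1,292,982.46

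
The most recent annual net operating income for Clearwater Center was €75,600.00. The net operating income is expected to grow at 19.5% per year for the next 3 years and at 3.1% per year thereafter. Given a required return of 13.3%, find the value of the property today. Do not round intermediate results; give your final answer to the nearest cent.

D_1 = 90342.00000
D_2 = 107958.69000
D_3 = 129010.63455
Terminal value at year 3: TV = D_3×(1+g_2)/(r−g_2) = 133009.96422/0.102 = 1304019.25707
P_0 = D_1/(1+r)^1 + D_2/(1+r)^2 + D_3/(1+r)^3 + TV/(1+r)^3
    = 79736.98147 + 84100.34674 + 88702.48398 + 896590.79395 = 1149130.60613

€1149130.61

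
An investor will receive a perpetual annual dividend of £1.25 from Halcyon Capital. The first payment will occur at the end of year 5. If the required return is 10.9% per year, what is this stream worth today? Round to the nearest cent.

Value at end of year 4: C / r = £1.25 / 0.109 = £11.4679
Discount to today: PV = £11.4679 / (1 + 0.109)^4 = £11.4679 / 1.512607 = £7.58

£7.58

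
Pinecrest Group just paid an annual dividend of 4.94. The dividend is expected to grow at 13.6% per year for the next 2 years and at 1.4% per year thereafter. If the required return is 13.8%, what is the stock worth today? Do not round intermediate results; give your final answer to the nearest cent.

50.11

D_1 = 5.61184
D_2 = 6.37505
Terminal value at year 2: TV = D_2×(1+g_2)/(r−g_2) = 6.46430/0.124 = 52.13146
P_0 = D_1/(1+r)^1 + D_2/(1+r)^2 + TV/(1+r)^2
    = 4.93132 + 4.92265 + 40.25459 = 50.10855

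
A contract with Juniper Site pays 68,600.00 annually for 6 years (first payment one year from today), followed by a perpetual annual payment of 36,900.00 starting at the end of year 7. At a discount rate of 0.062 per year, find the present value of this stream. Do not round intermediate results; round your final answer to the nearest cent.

PV of 6-year annuity: 68,600.00 × [1 − (1+0.062)^−6] / 0.062 = 335219.10733
Perpetuity value at year 6: 36,900.00 / 0.062 = 595161.29032
PV of perpetuity: 595161.29032 / (1+0.062)^6 = 414846.63929
Total PV = 335219.10733 + 414846.63929 = 750065.74663

750065.75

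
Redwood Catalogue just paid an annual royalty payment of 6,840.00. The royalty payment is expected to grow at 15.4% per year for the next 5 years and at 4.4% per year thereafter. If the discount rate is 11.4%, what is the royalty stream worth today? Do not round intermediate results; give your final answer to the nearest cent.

D_1 = 7893.36000
D_2 = 9108.93744
D_3 = 10511.71381
D_4 = 12130.51773
D_5 = 13998.61746
Terminal value at year 5: TV = D_5×(1+g_2)/(r−g_2) = 14614.55663/0.07 = 208779.38044
P_0 = D_1/(1+r)^1 + D_2/(1+r)^2 + D_3/(1+r)^3 + D_4/(1+r)^4 + D_5/(1+r)^5 + TV/(1+r)^5
    = 7085.60144 + 7340.02160 + 7603.57713 + 7876.59606 + 8159.41818 + 121691.89395 = 159757.10834

159757.11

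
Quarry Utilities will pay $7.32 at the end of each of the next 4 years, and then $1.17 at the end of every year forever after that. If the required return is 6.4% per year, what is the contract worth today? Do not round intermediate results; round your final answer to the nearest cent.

PV of 4-year annuity: $7.32 × [1 − (1+0.064)^−4] / 0.064 = 25.13397
Perpetuity value at year 4: $1.17 / 0.064 = 18.28125
PV of perpetuity: 18.28125 / (1+0.064)^4 = 14.26394
Total PV = 25.13397 + 14.26394 = 39.39790

$39.40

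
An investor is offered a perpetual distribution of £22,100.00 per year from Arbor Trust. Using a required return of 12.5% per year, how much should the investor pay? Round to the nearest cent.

£176800.00

Level perpetuity: PV = C / r = £22,100.00 / 0.125 = £176,800.00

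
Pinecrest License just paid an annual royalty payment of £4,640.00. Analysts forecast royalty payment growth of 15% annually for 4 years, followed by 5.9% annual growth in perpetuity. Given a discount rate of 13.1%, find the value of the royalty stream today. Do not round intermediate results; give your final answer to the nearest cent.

D_1 = 5336.00000
D_2 = 6136.40000
D_3 = 7056.86000
D_4 = 8115.38900
Terminal value at year 4: TV = D_4×(1+g_2)/(r−g_2) = 8594.19695/0.072 = 119363.84654
P_0 = D_1/(1+r)^1 + D_2/(1+r)^2 + D_3/(1+r)^3 + D_4/(1+r)^4 + TV/(1+r)^4
    = 4717.94872 + 4797.20692 + 4877.79660 + 4959.74013 + 72949.51115 = 92302.20352

£92302.20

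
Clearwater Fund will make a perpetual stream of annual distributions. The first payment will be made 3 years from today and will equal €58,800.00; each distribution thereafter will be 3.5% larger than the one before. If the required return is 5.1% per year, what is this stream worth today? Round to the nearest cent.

Value at end of year 2: C₁ / (r − g) = €58,800.00 / (0.051 − 0.035) = €3,675,000.0000
Discount to today: PV = €3,675,000.0000 / (1 + 0.051)^2 = €3,675,000.0000 / 1.104601 = €3,326,993.19

€3326993.19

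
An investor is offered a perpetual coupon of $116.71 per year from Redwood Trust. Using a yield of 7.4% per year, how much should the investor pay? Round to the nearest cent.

Level perpetuity: PV = C / r = $116.71 / 0.074 = $1,577.16

$1577.16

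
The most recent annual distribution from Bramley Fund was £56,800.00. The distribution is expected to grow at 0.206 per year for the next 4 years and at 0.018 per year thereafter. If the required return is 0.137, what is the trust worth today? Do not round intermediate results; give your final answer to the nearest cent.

£878856.04

D_1 = 68500.80000
D_2 = 82611.96480
D_3 = 99630.02955
D_4 = 120153.81564
Terminal value at year 4: TV = D_4×(1+g_2)/(r−g_2) = 122316.58432/0.119 = 1027870.45645
P_0 = D_1/(1+r)^1 + D_2/(1+r)^2 + D_3/(1+r)^3 + D_4/(1+r)^4 + TV/(1+r)^4
    = 60246.96570 + 63903.11401 + 67781.13940 + 71894.50670 + 615030.31783 = 878856.04364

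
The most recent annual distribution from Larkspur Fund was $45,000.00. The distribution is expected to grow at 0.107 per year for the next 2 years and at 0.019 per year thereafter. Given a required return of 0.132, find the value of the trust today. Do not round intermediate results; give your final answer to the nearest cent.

$475111.01

D_1 = 49815.00000
D_2 = 55145.20500
Terminal value at year 2: TV = D_2×(1+g_2)/(r−g_2) = 56192.96390/0.113 = 497282.86633
P_0 = D_1/(1+r)^1 + D_2/(1+r)^2 + TV/(1+r)^2
    = 44006.18375 + 43034.31573 + 388070.51087 = 475111.01035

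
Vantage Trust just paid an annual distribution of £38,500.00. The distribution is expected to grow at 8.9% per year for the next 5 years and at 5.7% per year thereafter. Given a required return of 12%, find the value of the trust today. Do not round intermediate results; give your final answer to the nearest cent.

D_1 = 41926.50000
D_2 = 45657.95850
D_3 = 49721.51681
D_4 = 54146.73180
D_5 = 58965.79093
Terminal value at year 5: TV = D_5×(1+g_2)/(r−g_2) = 62326.84102/0.063 = 989314.93676
P_0 = D_1/(1+r)^1 + D_2/(1+r)^2 + D_3/(1+r)^3 + D_4/(1+r)^4 + D_5/(1+r)^5 + TV/(1+r)^5
    = 37434.37500 + 36398.24498 + 35390.79355 + 34411.22695 + 33458.77334 + 561363.86388 = 738457.27770

£738457.28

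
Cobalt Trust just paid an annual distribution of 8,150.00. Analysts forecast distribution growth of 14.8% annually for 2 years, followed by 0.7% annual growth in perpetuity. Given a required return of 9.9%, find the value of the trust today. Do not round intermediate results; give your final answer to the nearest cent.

114745.50

D_1 = 9356.20000
D_2 = 10740.91760
Terminal value at year 2: TV = D_2×(1+g_2)/(r−g_2) = 10816.10402/0.092 = 117566.34808
P_0 = D_1/(1+r)^1 + D_2/(1+r)^2 + TV/(1+r)^2
    = 8513.37580 + 8892.95306 + 97339.17100 = 114745.49986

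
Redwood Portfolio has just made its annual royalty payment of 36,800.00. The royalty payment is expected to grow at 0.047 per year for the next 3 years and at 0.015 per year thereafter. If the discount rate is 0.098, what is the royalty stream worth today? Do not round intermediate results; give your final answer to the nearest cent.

D_1 = 38529.60000
D_2 = 40340.49120
D_3 = 42236.49429
Terminal value at year 3: TV = D_3×(1+g_2)/(r−g_2) = 42870.04170/0.083 = 516506.52651
P_0 = D_1/(1+r)^1 + D_2/(1+r)^2 + D_3/(1+r)^3 + TV/(1+r)^3
    = 35090.71038 + 33460.81400 + 31906.62318 + 390183.40400 = 490641.55157

490641.55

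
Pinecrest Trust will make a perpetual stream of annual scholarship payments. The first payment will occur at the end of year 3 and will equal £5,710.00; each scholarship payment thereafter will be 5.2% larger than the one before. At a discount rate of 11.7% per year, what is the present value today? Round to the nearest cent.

£70407.09

Value at end of year 2: C₁ / (r − g) = £5,710.00 / (0.117 − 0.052) = £87,846.1538
Discount to today: PV = £87,846.1538 / (1 + 0.117)^2 = £87,846.1538 / 1.247689 = £70,407.09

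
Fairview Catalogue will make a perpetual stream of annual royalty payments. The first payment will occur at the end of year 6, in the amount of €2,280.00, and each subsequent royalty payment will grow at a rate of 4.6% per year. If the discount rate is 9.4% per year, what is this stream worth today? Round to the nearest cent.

Value at end of year 5: C₁ / (r − g) = €2,280.00 / (0.094 − 0.046) = €47,500.0000
Discount to today: PV = €47,500.0000 / (1 + 0.094)^5 = €47,500.0000 / 1.567064 = €30,311.47

€30311.47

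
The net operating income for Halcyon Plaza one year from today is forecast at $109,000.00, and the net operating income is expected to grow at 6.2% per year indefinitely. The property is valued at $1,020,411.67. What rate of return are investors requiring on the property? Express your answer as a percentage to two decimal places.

P = D₁/(r − g) ⇒ r = D₁/P + g = $109,000.0000/$1,020,411.67 + 0.062 = 0.106820 + 0.062 = 0.168820

16.88%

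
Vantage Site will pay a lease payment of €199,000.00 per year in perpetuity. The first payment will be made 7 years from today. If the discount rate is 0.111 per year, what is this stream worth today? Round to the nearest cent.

€953335.45

Value at end of year 6: C / r = €199,000.00 / 0.111 = €1,792,792.7928
Discount to today: PV = €1,792,792.7928 / (1 + 0.111)^6 = €1,792,792.7928 / 1.880548 = €953,335.45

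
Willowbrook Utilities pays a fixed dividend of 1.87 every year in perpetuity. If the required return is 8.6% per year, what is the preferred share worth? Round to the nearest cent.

Level perpetuity: PV = C / r = 1.87 / 0.086 = 21.74

21.74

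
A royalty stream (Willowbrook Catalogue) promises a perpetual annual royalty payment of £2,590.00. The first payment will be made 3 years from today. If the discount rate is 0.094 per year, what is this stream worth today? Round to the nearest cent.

£23021.69

Value at end of year 2: C / r = £2,590.00 / 0.094 = £27,553.1915
Discount to today: PV = £27,553.1915 / (1 + 0.094)^2 = £27,553.1915 / 1.196836 = £23,021.69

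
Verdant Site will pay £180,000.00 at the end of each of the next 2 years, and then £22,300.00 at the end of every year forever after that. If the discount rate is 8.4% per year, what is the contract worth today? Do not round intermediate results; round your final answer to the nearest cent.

£545162.27

PV of 2-year annuity: £180,000.00 × [1 − (1+0.084)^−2] / 0.084 = 319235.84919
Perpetuity value at year 2: £22,300.00 / 0.084 = 265476.19048
PV of perpetuity: 265476.19048 / (1+0.084)^2 = 225926.41583
Total PV = 319235.84919 + 225926.41583 = 545162.26501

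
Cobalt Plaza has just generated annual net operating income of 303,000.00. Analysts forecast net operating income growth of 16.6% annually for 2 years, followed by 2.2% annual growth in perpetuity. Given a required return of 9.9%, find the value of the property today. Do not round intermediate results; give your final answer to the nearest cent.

5189480.57

D_1 = 353298.00000
D_2 = 411945.46800
Terminal value at year 2: TV = D_2×(1+g_2)/(r−g_2) = 421008.26830/0.077 = 5467639.84800
P_0 = D_1/(1+r)^1 + D_2/(1+r)^2 + TV/(1+r)^2
    = 321472.24750 + 341070.64657 + 4526937.67268 = 5189480.56675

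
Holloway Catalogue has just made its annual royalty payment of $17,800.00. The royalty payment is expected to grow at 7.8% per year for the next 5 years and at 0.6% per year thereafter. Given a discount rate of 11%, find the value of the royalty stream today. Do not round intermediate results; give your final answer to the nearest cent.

$230344.50

D_1 = 19188.40000
D_2 = 20685.09520
D_3 = 22298.53263
D_4 = 24037.81817
D_5 = 25912.76799
Terminal value at year 5: TV = D_5×(1+g_2)/(r−g_2) = 26068.24460/0.104 = 250656.19803
P_0 = D_1/(1+r)^1 + D_2/(1+r)^2 + D_3/(1+r)^3 + D_4/(1+r)^4 + D_5/(1+r)^5 + TV/(1+r)^5
    = 17286.84685 + 16788.48730 + 16304.49487 + 15834.45538 + 15377.96658 + 148752.25361 = 230344.50458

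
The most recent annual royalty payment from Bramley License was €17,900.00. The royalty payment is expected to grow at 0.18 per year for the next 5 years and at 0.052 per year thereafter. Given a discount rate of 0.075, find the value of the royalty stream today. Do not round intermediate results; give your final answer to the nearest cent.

€1424095.09

D_1 = 21122.00000
D_2 = 24923.96000
D_3 = 29410.27280
D_4 = 34704.12190
D_5 = 40950.86385
Terminal value at year 5: TV = D_5×(1+g_2)/(r−g_2) = 43080.30877/0.023 = 1873056.90290
P_0 = D_1/(1+r)^1 + D_2/(1+r)^2 + D_3/(1+r)^3 + D_4/(1+r)^4 + D_5/(1+r)^5 + TV/(1+r)^5
    = 19648.37209 + 21567.51541 + 23674.10994 + 25986.46487 + 28524.67771 + 1304693.95460 = 1424095.09463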